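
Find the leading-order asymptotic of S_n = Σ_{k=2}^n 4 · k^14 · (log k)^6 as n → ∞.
S_n ~ 4 · n^15 · (log n)^6 / 15

By integral comparison, S_n = ∫_1^n 4 · x^14 · (log x)^6 dx + O(n^14 · (log n)^6). For the integral, the leading term of ∫_1^n x^14 (log x)^6 dx is n^15/15 · (log n)^6 (by repeated integration by parts; each step lowers the log-exponent and produces a relatively O(1/log n) correction). Hence S_n ~ 4 · n^15 · (log n)^6 / 15.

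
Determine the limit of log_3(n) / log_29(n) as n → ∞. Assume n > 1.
lim = ln(29) / ln(3) = log_3(29)

Change of base: log_3(n) = ln n / ln 3 and log_29(n) = ln n / ln 29. The ratio is (ln n / ln 3) · (ln 29 / ln n) = ln 29 / ln 3, a constant independent of n. So the limit is ln 29 / ln 3 = log_3(29).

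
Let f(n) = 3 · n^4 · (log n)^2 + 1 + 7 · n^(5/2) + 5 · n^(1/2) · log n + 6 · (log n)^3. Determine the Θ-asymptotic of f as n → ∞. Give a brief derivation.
f(n) ∈ Θ(n^4 · (log n)^2)

Compare the terms by growth order. For large n, n^a · (log n)^b dominates n^a' · (log n)^b' iff a > a', or (a = a' and b > b'). Ranking the 5 terms shows the dominant one is 3 · n^4 · (log n)^2. Hence f(n) ∈ Θ(n^4 · (log n)^2).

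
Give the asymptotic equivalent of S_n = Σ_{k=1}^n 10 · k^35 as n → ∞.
S_n ~ 5 · n^36 / 18

By integral comparison (Euler-Maclaurin), Σ_{k=1}^n 10 · k^35 = 10 · ∫_0^n x^35 dx + O(n^35) = 10 · n^36/36 = 5 · n^36 / 18 + O(n^35). (Equivalently, Faulhaber's formula gives the same leading term.)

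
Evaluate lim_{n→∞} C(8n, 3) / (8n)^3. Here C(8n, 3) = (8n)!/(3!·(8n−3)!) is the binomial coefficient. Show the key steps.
lim = 1/3! = 1/6

With N = 8n → ∞: C(N, 3) / N^3 = [N(N−1)…(N−2)] / (3! · N^3) = (1/3!) · 1 · (1 − 1/(8n)) · (1 − 2/(8n)). Each factor → 1 as N → ∞, so the limit is 1/3! = 1/6.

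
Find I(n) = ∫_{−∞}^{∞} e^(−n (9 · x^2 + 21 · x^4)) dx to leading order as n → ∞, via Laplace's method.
I(n) ~ sqrt(π/(9n))

φ(x) = 9 · x^2 + 21 · x^4 has its unique global minimum at x* = 0 (since φ'(x) = 18x + 84x^3 = 0 only at x = 0 for real x with both coefficients positive, and φ → ∞ as |x| → ∞). At x* = 0, φ(0) = 0 and φ''(0) = 18. Laplace's method then gives
  I(n) ~ sqrt(2π / (n · φ''(0))) · e^(−n φ(0)) = sqrt(2π / (18n)) = sqrt(π/(9n)).
The 21 · x^4 term contributes only at subleading order (an O(1/n) relative correction).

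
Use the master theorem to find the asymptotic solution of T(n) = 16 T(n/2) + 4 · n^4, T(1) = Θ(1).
T(n) = Θ(n^4 log n)

log_2 16 = 4, and f(n) = 4 · n^4 = Θ(n^(log_2 16)). This is Case 2 of the master theorem: T(n) = Θ(f(n) · log n) = Θ(n^4 log n).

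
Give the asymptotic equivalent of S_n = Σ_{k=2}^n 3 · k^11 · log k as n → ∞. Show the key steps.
S_n ~ n^12 log n / 4 − n^12 / 48

By integral comparison, S_n = ∫_1^n 3 · x^11 · log x dx + O(n^11 · log n). For the integral, ∫ x^11 log x dx = n^12 log n / 12 − n^12/144 (integration by parts). Hence S_n ~ n^12 log n / 4 − n^12 / 48.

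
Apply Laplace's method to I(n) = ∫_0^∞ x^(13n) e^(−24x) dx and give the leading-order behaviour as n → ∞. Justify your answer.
I(n) ~ (sqrt(2π·13n) / 24) · (13n/(24e))^(13n)

Write the integrand as exp(13n ln x − 24x) and set f(x) = 13n ln x − 24x. Then f'(x) = 13n/x − 24 = 0 at x* = 13n/24, and f''(x*) = −13n/x*^2 = −24^2/(13n). Laplace's method (interior maximum) gives
  I(n) ~ e^(f(x*)) · sqrt(2π / |f''(x*)|)
        = exp(13n ln(13n/24) − 13n) · sqrt(2π · 13n / 24^2)
        = (13n/24)^(13n) e^(−13n) · sqrt(2π·13n) / 24
        = (sqrt(2π·13n) / 24) · (13n/(24e))^(13n).
This matches Γ(13n+1)/24^(13n+1) with Stirling applied to Γ.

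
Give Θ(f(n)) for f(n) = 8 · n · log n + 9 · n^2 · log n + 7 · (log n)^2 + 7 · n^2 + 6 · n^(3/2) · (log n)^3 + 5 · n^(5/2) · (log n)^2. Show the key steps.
f(n) ∈ Θ(n^(5/2) · (log n)^2)

Compare the terms by growth order. For large n, n^a · (log n)^b dominates n^a' · (log n)^b' iff a > a', or (a = a' and b > b'). Ranking the 6 terms shows the dominant one is 5 · n^(5/2) · (log n)^2. Hence f(n) ∈ Θ(n^(5/2) · (log n)^2).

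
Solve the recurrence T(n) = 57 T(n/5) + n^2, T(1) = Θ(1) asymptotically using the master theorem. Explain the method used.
T(n) = Θ(n^(log_5 57))

Master theorem: compare f(n) = n^2 to n^(log_5 57) where log_5 57 ≈ 2.512. Since 2 < log_5 57, we have f(n) = O(n^(log_5 57 − ε)) for some ε > 0 — Case 1. Hence T(n) = Θ(n^(log_5 57)).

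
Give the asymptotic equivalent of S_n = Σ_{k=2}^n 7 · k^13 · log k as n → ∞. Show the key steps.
S_n ~ n^14 log n / 2 − n^14 / 28

By integral comparison, S_n = ∫_1^n 7 · x^13 · log x dx + O(n^13 · log n). For the integral, ∫ x^13 log x dx = n^14 log n / 14 − n^14/196 (integration by parts). Hence S_n ~ n^14 log n / 2 − n^14 / 28.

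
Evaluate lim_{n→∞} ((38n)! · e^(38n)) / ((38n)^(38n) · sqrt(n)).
lim = sqrt(2π·38)

Stirling: (38n)! ~ sqrt(2π·38n) · (38n/e)^(38n). Hence
  (38n)! · e^(38n) / (38n)^(38n) ~ sqrt(2π·38n).
Dividing by sqrt(n): sqrt(2π·38n) / sqrt(n) = sqrt(2π·38) · n^((1−1)/2), so the limit is sqrt(2π·38).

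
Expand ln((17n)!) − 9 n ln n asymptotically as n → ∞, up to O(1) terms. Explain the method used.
ln((17n)!) − 9 n ln n = 8 n ln n + 17(ln 17 − 1) n + (1/2) ln(2π·17n) + O(1/n)

Stirling: ln((17n)!) = 17n ln(17n) − 17n + (1/2) ln(2π·17n) + O(1/n).
Expand 17n ln(17n) = 17n (ln n + ln 17) = 17n ln n + 17n ln 17.
Subtract 9n ln n: leading term is (17 − 9) n ln n = 8 n ln n. The next term is 17n ln 17 − 17n = 17(ln 17 − 1) n. Then the (1/2) ln(2π·17n) correction.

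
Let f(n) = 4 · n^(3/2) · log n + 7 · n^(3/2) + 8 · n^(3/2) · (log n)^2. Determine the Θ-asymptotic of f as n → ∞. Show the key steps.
f(n) ∈ Θ(n^(3/2) · (log n)^2)

Compare the terms by growth order. For large n, n^a · (log n)^b dominates n^a' · (log n)^b' iff a > a', or (a = a' and b > b'). Ranking the 3 terms shows the dominant one is 8 · n^(3/2) · (log n)^2. Hence f(n) ∈ Θ(n^(3/2) · (log n)^2).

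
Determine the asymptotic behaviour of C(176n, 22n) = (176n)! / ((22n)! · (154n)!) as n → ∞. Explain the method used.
C(176n, 22n) ~ (16777216/823543)^(22n) · sqrt(4/(7π·22n))

Write N = 22n. Apply Stirling to each factorial:
  (8N)! ~ sqrt(2π·8N) · (8N/e)^(8N),
  N! ~ sqrt(2π N) · (N/e)^N,
  (7N)! ~ sqrt(2π·7N) · (7N/e)^(7N).
The exponential factors combine to (8N)^(8N) / (N^N · (7N)^(7N)) = 8^(8N)/7^(7N) = (8^8/7^7)^N = (16777216/823543)^N.
The square-root prefactors combine to sqrt(2π·8N) / (sqrt(2π N)·sqrt(2π·7N)) = sqrt(8 / (2π·7·N)) = sqrt(4/(7π·22n)).
Substituting N = 22n: C(176n, 22n) ~ (16777216/823543)^(22n) · sqrt(4/(7π·22n)).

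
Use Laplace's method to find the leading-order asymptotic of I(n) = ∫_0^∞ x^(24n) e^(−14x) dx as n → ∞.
I(n) ~ (sqrt(2π·24n) / 14) · (24n/(14e))^(24n)

Write the integrand as exp(24n ln x − 14x) and set f(x) = 24n ln x − 14x. Then f'(x) = 24n/x − 14 = 0 at x* = 24n/14, and f''(x*) = −24n/x*^2 = −14^2/(24n). Laplace's method (interior maximum) gives
  I(n) ~ e^(f(x*)) · sqrt(2π / |f''(x*)|)
        = exp(24n ln(24n/14) − 24n) · sqrt(2π · 24n / 14^2)
        = (24n/14)^(24n) e^(−24n) · sqrt(2π·24n) / 14
        = (sqrt(2π·24n) / 14) · (24n/(14e))^(24n).
This matches Γ(24n+1)/14^(24n+1) with Stirling applied to Γ.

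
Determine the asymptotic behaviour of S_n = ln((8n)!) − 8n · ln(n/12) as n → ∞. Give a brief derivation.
S_n ~ 8n · (ln 96 − 1) + O(ln n)

Stirling: ln((8n)!) = 8n ln(8n) − 8n + O(ln n).
  S_n = 8n ln(8n) − 8n − 8n ln(n/12) + O(ln n)
      = 8n ln(8n) − 8n ln n + 8n ln 12 − 8n + O(ln n)
      = 8n ln 8 + 8n ln 12 − 8n + O(ln n)
      = 8n (ln 96 − 1) + O(ln n).
Numerically ln(96) − 1 ≈ 3.5643.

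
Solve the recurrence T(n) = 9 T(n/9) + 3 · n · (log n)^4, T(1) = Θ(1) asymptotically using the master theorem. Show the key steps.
T(n) = Θ(n · (log n)^5)

Here log_9 9 = 1 and f(n) = 3 · n · (log n)^4 = Θ(n^(log_9 9) · (log n)^4). This is the extended Case 2 of the master theorem (f matches the critical exponent up to log factors), giving T(n) = Θ(n^(log_9 9) · (log n)^(4+1)) = Θ(n · (log n)^5).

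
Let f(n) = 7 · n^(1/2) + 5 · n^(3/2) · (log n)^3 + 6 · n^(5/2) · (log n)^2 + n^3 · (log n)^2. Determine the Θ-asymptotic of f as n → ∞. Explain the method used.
f(n) ∈ Θ(n^3 · (log n)^2)

Compare the terms by growth order. For large n, n^a · (log n)^b dominates n^a' · (log n)^b' iff a > a', or (a = a' and b > b'). Ranking the 4 terms shows the dominant one is n^3 · (log n)^2. Hence f(n) ∈ Θ(n^3 · (log n)^2).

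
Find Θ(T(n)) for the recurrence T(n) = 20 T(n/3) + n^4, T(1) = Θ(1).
T(n) = Θ(n^4)

log_3 20 ≈ 2.727. f(n) = n^4 dominates n^(log_3 20) since 4 > 2.727, and the regularity condition a·f(n/b) = 20·(n/3)^4 = (20/81)·n^4 ≤ c·f(n) holds with c = 20/81 ≈ 0.247 < 1. So this is Case 3: T(n) = Θ(f(n)) = Θ(n^4).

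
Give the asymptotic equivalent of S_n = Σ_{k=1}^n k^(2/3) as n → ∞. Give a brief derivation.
S_n ~ (3/5) · n^(5/3)

Integral comparison: Σ_{k=1}^n k^(2/3) = ∫_0^n x^(2/3) dx + O(n^(2/3)). The integral is n^(1 + 2/3) / (1 + 2/3) = n^((2+3)/3) / ((2+3)/3) = (3/5) · n^(5/3).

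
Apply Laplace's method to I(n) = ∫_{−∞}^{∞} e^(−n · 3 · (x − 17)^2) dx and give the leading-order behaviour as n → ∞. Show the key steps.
I(n) = sqrt(π/(3n))

Here φ(x) = 3 · (x − 17)^2 has its unique minimum at x* = 17 with φ(x*) = 0 and φ''(x*) = 6. Laplace's method gives
  I(n) ~ e^(−n φ(x*)) · sqrt(2π / (n · φ''(x*))) = sqrt(2π / (6n)) = sqrt(π/(3n)).
This is exact: substituting u = (x − 17)·sqrt(3n) gives I(n) = (1/sqrt(3n)) ∫_{−∞}^{∞} e^(−u^2) du = sqrt(π/(3n)).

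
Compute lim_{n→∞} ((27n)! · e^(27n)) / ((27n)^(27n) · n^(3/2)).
lim = 0

Stirling: (27n)! ~ sqrt(2π·27n) · (27n/e)^(27n). Hence
  (27n)! · e^(27n) / (27n)^(27n) ~ sqrt(2π·27n).
Dividing by n^(3/2): sqrt(2π·27n) / n^(3/2) = sqrt(2π·27) · n^((1−3)/2), so the expression behaves like sqrt(2π·27) · n^((1−3)/2) → 0.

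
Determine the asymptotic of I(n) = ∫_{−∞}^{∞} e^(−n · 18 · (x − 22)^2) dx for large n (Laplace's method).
I(n) = sqrt(π/(18n))

Here φ(x) = 18 · (x − 22)^2 has its unique minimum at x* = 22 with φ(x*) = 0 and φ''(x*) = 36. Laplace's method gives
  I(n) ~ e^(−n φ(x*)) · sqrt(2π / (n · φ''(x*))) = sqrt(2π / (36n)) = sqrt(π/(18n)).
This is exact: substituting u = (x − 22)·sqrt(18n) gives I(n) = (1/sqrt(18n)) ∫_{−∞}^{∞} e^(−u^2) du = sqrt(π/(18n)).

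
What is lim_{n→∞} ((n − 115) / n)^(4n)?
lim = e^(−460)

Rewrite as (1 − 115/n)^(4n). By the standard limit (1 + x/n)^n → e^x, we have (1 − 115/n)^n → e^(−115), and raising to the 4th power gives e^(−460).
More precisely, ln[(1 − 115/n)^(4n)] = 4n · ln(1 − 115/n) = 4n · (-115/n + O(1/n^2)) = -460 + O(1/n) → -460.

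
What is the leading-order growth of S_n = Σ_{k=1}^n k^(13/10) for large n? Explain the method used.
S_n ~ (10/23) · n^(23/10)

Integral comparison: Σ_{k=1}^n k^(13/10) = ∫_0^n x^(13/10) dx + O(n^(13/10)). The integral is n^(1 + 13/10) / (1 + 13/10) = n^((13+10)/10) / ((13+10)/10) = (10/23) · n^(23/10).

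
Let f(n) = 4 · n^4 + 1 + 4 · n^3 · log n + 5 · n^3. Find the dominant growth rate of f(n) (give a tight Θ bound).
f(n) ∈ Θ(n^4)

Compare the terms by growth order. For large n, n^a · (log n)^b dominates n^a' · (log n)^b' iff a > a', or (a = a' and b > b'). Ranking the 4 terms shows the dominant one is 4 · n^4. Hence f(n) ∈ Θ(n^4).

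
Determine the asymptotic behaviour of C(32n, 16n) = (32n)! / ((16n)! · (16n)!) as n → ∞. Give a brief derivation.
C(32n, 16n) ~ (4)^(16n) · sqrt(1/(π·16n))

Write N = 16n. Apply Stirling to each factorial:
  (2N)! ~ sqrt(2π·2N) · (2N/e)^(2N),
  N! ~ sqrt(2π N) · (N/e)^N,
  (1N)! ~ sqrt(2π·1N) · (1N/e)^(1N).
The exponential factors combine to (2N)^(2N) / (N^N · (1N)^(1N)) = 2^(2N)/1^(1N) = (2^2/1^1)^N = (4)^N.
The square-root prefactors combine to sqrt(2π·2N) / (sqrt(2π N)·sqrt(2π·1N)) = sqrt(2 / (2π·1·N)) = sqrt(1/(π·16n)).
Substituting N = 16n: C(32n, 16n) ~ (4)^(16n) · sqrt(1/(π·16n)).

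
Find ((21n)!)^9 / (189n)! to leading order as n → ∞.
((21n)!)^9/(189n)! ~ ((2π·21n)^(8/2) / 3) · 9^(−9·21n)  →  0

Write N = 21n. Stirling: N! ~ sqrt(2π N)(N/e)^N and (9N)! ~ sqrt(2π·9N)·(9N/e)^(9N).
  (N!)^9/(9N)! ~ (2π N)^(9/2) (N/e)^(9N) / [sqrt(2π·9N) (9N/e)^(9N)]
     = (2π N)^(9/2) / sqrt(2π·9N) · (N/(9N))^(9N)
     = (2π N)^((9−1)/2) / 3 · 9^(−9N).
Since 9^9 > 1, the factor 9^(−9N) decays exponentially, so the ratio → 0. Substituting N = 21n gives the stated form.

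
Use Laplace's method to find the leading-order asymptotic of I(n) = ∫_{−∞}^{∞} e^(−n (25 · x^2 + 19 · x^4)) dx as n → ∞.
I(n) ~ sqrt(π/(25n))

φ(x) = 25 · x^2 + 19 · x^4 has its unique global minimum at x* = 0 (since φ'(x) = 50x + 76x^3 = 0 only at x = 0 for real x with both coefficients positive, and φ → ∞ as |x| → ∞). At x* = 0, φ(0) = 0 and φ''(0) = 50. Laplace's method then gives
  I(n) ~ sqrt(2π / (n · φ''(0))) · e^(−n φ(0)) = sqrt(2π / (50n)) = sqrt(π/(25n)).
The 19 · x^4 term contributes only at subleading order (an O(1/n) relative correction).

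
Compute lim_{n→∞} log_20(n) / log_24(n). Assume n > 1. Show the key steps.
lim = ln(24) / ln(20) = log_20(24)

Change of base: log_20(n) = ln n / ln 20 and log_24(n) = ln n / ln 24. The ratio is (ln n / ln 20) · (ln 24 / ln n) = ln 24 / ln 20, a constant independent of n. So the limit is ln 24 / ln 20 = log_20(24).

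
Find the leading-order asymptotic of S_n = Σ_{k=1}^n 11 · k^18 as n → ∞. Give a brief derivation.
S_n ~ 11 · n^19 / 19

By integral comparison (Euler-Maclaurin), Σ_{k=1}^n 11 · k^18 = 11 · ∫_0^n x^18 dx + O(n^18) = 11 · n^19/19 + O(n^18). (Equivalently, Faulhaber's formula gives the same leading term.)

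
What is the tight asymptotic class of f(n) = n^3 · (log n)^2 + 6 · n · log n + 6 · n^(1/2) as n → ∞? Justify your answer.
f(n) ∈ Θ(n^3 · (log n)^2)

Compare the terms by growth order. For large n, n^a · (log n)^b dominates n^a' · (log n)^b' iff a > a', or (a = a' and b > b'). Ranking the 3 terms shows the dominant one is n^3 · (log n)^2. Hence f(n) ∈ Θ(n^3 · (log n)^2).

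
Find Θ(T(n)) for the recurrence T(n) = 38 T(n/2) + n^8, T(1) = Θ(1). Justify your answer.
T(n) = Θ(n^8)

log_2 38 ≈ 5.248. f(n) = n^8 dominates n^(log_2 38) since 8 > 5.248, and the regularity condition a·f(n/b) = 38·(n/2)^8 = (38/256)·n^8 ≤ c·f(n) holds with c = 38/256 ≈ 0.148 < 1. So this is Case 3: T(n) = Θ(f(n)) = Θ(n^8).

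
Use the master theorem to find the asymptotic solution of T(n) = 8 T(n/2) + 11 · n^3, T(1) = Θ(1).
T(n) = Θ(n^3 log n)

log_2 8 = 3, and f(n) = 11 · n^3 = Θ(n^(log_2 8)). This is Case 2 of the master theorem: T(n) = Θ(f(n) · log n) = Θ(n^3 log n).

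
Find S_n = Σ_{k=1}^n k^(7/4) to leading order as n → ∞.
S_n ~ (4/11) · n^(11/4)

Integral comparison: Σ_{k=1}^n k^(7/4) = ∫_0^n x^(7/4) dx + O(n^(7/4)). The integral is n^(1 + 7/4) / (1 + 7/4) = n^((7+4)/4) / ((7+4)/4) = (4/11) · n^(11/4).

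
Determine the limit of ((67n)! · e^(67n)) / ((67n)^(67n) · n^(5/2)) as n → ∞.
lim = 0

Stirling: (67n)! ~ sqrt(2π·67n) · (67n/e)^(67n). Hence
  (67n)! · e^(67n) / (67n)^(67n) ~ sqrt(2π·67n).
Dividing by n^(5/2): sqrt(2π·67n) / n^(5/2) = sqrt(2π·67) · n^((1−5)/2), so the expression behaves like sqrt(2π·67) · n^((1−5)/2) → 0.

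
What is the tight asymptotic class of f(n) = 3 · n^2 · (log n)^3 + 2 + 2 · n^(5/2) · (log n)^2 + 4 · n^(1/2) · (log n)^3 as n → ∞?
f(n) ∈ Θ(n^(5/2) · (log n)^2)

Compare the terms by growth order. For large n, n^a · (log n)^b dominates n^a' · (log n)^b' iff a > a', or (a = a' and b > b'). Ranking the 4 terms shows the dominant one is 2 · n^(5/2) · (log n)^2. Hence f(n) ∈ Θ(n^(5/2) · (log n)^2).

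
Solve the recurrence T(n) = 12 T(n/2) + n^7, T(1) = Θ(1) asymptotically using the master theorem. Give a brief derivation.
T(n) = Θ(n^7)

log_2 12 ≈ 3.585. f(n) = n^7 dominates n^(log_2 12) since 7 > 3.585, and the regularity condition a·f(n/b) = 12·(n/2)^7 = (12/128)·n^7 ≤ c·f(n) holds with c = 12/128 ≈ 0.0938 < 1. So this is Case 3: T(n) = Θ(f(n)) = Θ(n^7).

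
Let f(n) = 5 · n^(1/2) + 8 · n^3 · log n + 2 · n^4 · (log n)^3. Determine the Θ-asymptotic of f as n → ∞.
f(n) ∈ Θ(n^4 · (log n)^3)

Compare the terms by growth order. For large n, n^a · (log n)^b dominates n^a' · (log n)^b' iff a > a', or (a = a' and b > b'). Ranking the 3 terms shows the dominant one is 2 · n^4 · (log n)^3. Hence f(n) ∈ Θ(n^4 · (log n)^3).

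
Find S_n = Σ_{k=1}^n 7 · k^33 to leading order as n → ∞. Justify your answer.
S_n ~ 7 · n^34 / 34

By integral comparison (Euler-Maclaurin), Σ_{k=1}^n 7 · k^33 = 7 · ∫_0^n x^33 dx + O(n^33) = 7 · n^34/34 + O(n^33). (Equivalently, Faulhaber's formula gives the same leading term.)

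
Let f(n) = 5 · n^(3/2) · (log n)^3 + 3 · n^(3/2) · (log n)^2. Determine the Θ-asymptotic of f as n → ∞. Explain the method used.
f(n) ∈ Θ(n^(3/2) · (log n)^3)

Compare the terms by growth order. For large n, n^a · (log n)^b dominates n^a' · (log n)^b' iff a > a', or (a = a' and b > b'). Ranking the 2 terms shows the dominant one is 5 · n^(3/2) · (log n)^3. Hence f(n) ∈ Θ(n^(3/2) · (log n)^3).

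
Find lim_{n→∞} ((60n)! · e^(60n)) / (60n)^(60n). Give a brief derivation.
lim = ∞

Stirling: (60n)! ~ sqrt(2π·60n) · (60n/e)^(60n). Hence
  (60n)! · e^(60n) / (60n)^(60n) ~ sqrt(2π·60n) = sqrt(2π·60) · sqrt(n) → ∞.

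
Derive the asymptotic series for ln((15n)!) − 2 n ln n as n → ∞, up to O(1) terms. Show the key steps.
ln((15n)!) − 2 n ln n = 13 n ln n + 15(ln 15 − 1) n + (1/2) ln(2π·15n) + O(1/n)

Stirling: ln((15n)!) = 15n ln(15n) − 15n + (1/2) ln(2π·15n) + O(1/n).
Expand 15n ln(15n) = 15n (ln n + ln 15) = 15n ln n + 15n ln 15.
Subtract 2n ln n: leading term is (15 − 2) n ln n = 13 n ln n. The next term is 15n ln 15 − 15n = 15(ln 15 − 1) n. Then the (1/2) ln(2π·15n) correction.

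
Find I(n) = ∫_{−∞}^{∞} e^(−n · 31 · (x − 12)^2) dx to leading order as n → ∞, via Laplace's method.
I(n) = sqrt(π/(31n))

Here φ(x) = 31 · (x − 12)^2 has its unique minimum at x* = 12 with φ(x*) = 0 and φ''(x*) = 62. Laplace's method gives
  I(n) ~ e^(−n φ(x*)) · sqrt(2π / (n · φ''(x*))) = sqrt(2π / (62n)) = sqrt(π/(31n)).
This is exact: substituting u = (x − 12)·sqrt(31n) gives I(n) = (1/sqrt(31n)) ∫_{−∞}^{∞} e^(−u^2) du = sqrt(π/(31n)).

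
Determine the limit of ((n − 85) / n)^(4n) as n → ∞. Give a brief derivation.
lim = e^(−340)

Rewrite as (1 − 85/n)^(4n). By the standard limit (1 + x/n)^n → e^x, we have (1 − 85/n)^n → e^(−85), and raising to the 4th power gives e^(−340).
More precisely, ln[(1 − 85/n)^(4n)] = 4n · ln(1 − 85/n) = 4n · (-85/n + O(1/n^2)) = -340 + O(1/n) → -340.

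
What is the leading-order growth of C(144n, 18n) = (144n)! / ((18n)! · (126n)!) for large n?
C(144n, 18n) ~ (16777216/823543)^(18n) · sqrt(4/(7π·18n))

Write N = 18n. Apply Stirling to each factorial:
  (8N)! ~ sqrt(2π·8N) · (8N/e)^(8N),
  N! ~ sqrt(2π N) · (N/e)^N,
  (7N)! ~ sqrt(2π·7N) · (7N/e)^(7N).
The exponential factors combine to (8N)^(8N) / (N^N · (7N)^(7N)) = 8^(8N)/7^(7N) = (8^8/7^7)^N = (16777216/823543)^N.
The square-root prefactors combine to sqrt(2π·8N) / (sqrt(2π N)·sqrt(2π·7N)) = sqrt(8 / (2π·7·N)) = sqrt(4/(7π·18n)).
Substituting N = 18n: C(144n, 18n) ~ (16777216/823543)^(18n) · sqrt(4/(7π·18n)).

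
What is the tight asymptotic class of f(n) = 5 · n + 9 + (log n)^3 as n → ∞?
f(n) ∈ Θ(n)

Compare the terms by growth order. For large n, n^a · (log n)^b dominates n^a' · (log n)^b' iff a > a', or (a = a' and b > b'). Ranking the 3 terms shows the dominant one is 5 · n. Hence f(n) ∈ Θ(n).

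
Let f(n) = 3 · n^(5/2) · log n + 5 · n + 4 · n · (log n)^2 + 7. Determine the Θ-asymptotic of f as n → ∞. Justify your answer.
f(n) ∈ Θ(n^(5/2) · log n)

Compare the terms by growth order. For large n, n^a · (log n)^b dominates n^a' · (log n)^b' iff a > a', or (a = a' and b > b'). Ranking the 4 terms shows the dominant one is 3 · n^(5/2) · log n. Hence f(n) ∈ Θ(n^(5/2) · log n).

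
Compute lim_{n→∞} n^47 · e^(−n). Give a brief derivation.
lim = 0

Exponentials with base > 1 dominate every fixed polynomial: for any fixed c, n^c / e^n → 0 as n → ∞ (e.g. by the ratio test, or since e^n grows faster than any power of n). Hence n^47 · e^(−n) = n^47 / e^n → 0.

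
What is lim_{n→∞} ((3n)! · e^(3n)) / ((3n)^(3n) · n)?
lim = 0

Stirling: (3n)! ~ sqrt(2π·3n) · (3n/e)^(3n). Hence
  (3n)! · e^(3n) / (3n)^(3n) ~ sqrt(2π·3n).
Dividing by n: sqrt(2π·3n) / n = sqrt(2π·3) · n^((1−2)/2), so the expression behaves like sqrt(2π·3) · n^((1−2)/2) → 0.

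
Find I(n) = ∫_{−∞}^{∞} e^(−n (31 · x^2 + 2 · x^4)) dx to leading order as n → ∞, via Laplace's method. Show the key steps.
I(n) ~ sqrt(π/(31n))

φ(x) = 31 · x^2 + 2 · x^4 has its unique global minimum at x* = 0 (since φ'(x) = 62x + 8x^3 = 0 only at x = 0 for real x with both coefficients positive, and φ → ∞ as |x| → ∞). At x* = 0, φ(0) = 0 and φ''(0) = 62. Laplace's method then gives
  I(n) ~ sqrt(2π / (n · φ''(0))) · e^(−n φ(0)) = sqrt(2π / (62n)) = sqrt(π/(31n)).
The 2 · x^4 term contributes only at subleading order (an O(1/n) relative correction).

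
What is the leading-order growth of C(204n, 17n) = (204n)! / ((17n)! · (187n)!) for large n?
C(204n, 17n) ~ (8916100448256/285311670611)^(17n) · sqrt(6/(11π·17n))

Write N = 17n. Apply Stirling to each factorial:
  (12N)! ~ sqrt(2π·12N) · (12N/e)^(12N),
  N! ~ sqrt(2π N) · (N/e)^N,
  (11N)! ~ sqrt(2π·11N) · (11N/e)^(11N).
The exponential factors combine to (12N)^(12N) / (N^N · (11N)^(11N)) = 12^(12N)/11^(11N) = (12^12/11^11)^N = (8916100448256/285311670611)^N.
The square-root prefactors combine to sqrt(2π·12N) / (sqrt(2π N)·sqrt(2π·11N)) = sqrt(12 / (2π·11·N)) = sqrt(6/(11π·17n)).
Substituting N = 17n: C(204n, 17n) ~ (8916100448256/285311670611)^(17n) · sqrt(6/(11π·17n)).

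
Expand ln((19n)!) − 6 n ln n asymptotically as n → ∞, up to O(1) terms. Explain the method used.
ln((19n)!) − 6 n ln n = 13 n ln n + 19(ln 19 − 1) n + (1/2) ln(2π·19n) + O(1/n)

Stirling: ln((19n)!) = 19n ln(19n) − 19n + (1/2) ln(2π·19n) + O(1/n).
Expand 19n ln(19n) = 19n (ln n + ln 19) = 19n ln n + 19n ln 19.
Subtract 6n ln n: leading term is (19 − 6) n ln n = 13 n ln n. The next term is 19n ln 19 − 19n = 19(ln 19 − 1) n. Then the (1/2) ln(2π·19n) correction.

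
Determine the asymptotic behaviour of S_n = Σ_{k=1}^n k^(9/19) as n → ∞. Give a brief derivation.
S_n ~ (19/28) · n^(28/19)

Integral comparison: Σ_{k=1}^n k^(9/19) = ∫_0^n x^(9/19) dx + O(n^(9/19)). The integral is n^(1 + 9/19) / (1 + 9/19) = n^((9+19)/19) / ((9+19)/19) = (19/28) · n^(28/19).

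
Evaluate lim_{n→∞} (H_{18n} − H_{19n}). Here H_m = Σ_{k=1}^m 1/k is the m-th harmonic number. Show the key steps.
lim = ln(18/19)

Euler-Maclaurin gives H_m = ln m + γ + 1/(2m) + O(1/m^2). The γ and O(1/m) terms cancel in the difference:
  H_{18n} − H_{19n} = ln(18n) − ln(19n) + O(1/n) = ln(18/19) + O(1/n).
Hence the limit is ln(18/19).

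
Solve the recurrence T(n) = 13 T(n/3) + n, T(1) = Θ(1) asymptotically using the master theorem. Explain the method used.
T(n) = Θ(n^(log_3 13))

Master theorem: compare f(n) = n to n^(log_3 13) where log_3 13 ≈ 2.335. Since 1 < log_3 13, we have f(n) = O(n^(log_3 13 − ε)) for some ε > 0 — Case 1. Hence T(n) = Θ(n^(log_3 13)).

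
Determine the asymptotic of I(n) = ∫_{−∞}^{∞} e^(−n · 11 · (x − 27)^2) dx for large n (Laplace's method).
I(n) = sqrt(π/(11n))

Here φ(x) = 11 · (x − 27)^2 has its unique minimum at x* = 27 with φ(x*) = 0 and φ''(x*) = 22. Laplace's method gives
  I(n) ~ e^(−n φ(x*)) · sqrt(2π / (n · φ''(x*))) = sqrt(2π / (22n)) = sqrt(π/(11n)).
This is exact: substituting u = (x − 27)·sqrt(11n) gives I(n) = (1/sqrt(11n)) ∫_{−∞}^{∞} e^(−u^2) du = sqrt(π/(11n)).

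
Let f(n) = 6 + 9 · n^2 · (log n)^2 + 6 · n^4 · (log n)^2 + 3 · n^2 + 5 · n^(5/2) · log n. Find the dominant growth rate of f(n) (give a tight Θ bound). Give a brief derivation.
f(n) ∈ Θ(n^4 · (log n)^2)

Compare the terms by growth order. For large n, n^a · (log n)^b dominates n^a' · (log n)^b' iff a > a', or (a = a' and b > b'). Ranking the 5 terms shows the dominant one is 6 · n^4 · (log n)^2. Hence f(n) ∈ Θ(n^4 · (log n)^2).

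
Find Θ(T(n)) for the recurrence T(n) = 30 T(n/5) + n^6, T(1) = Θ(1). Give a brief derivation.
T(n) = Θ(n^6)

log_5 30 ≈ 2.113. f(n) = n^6 dominates n^(log_5 30) since 6 > 2.113, and the regularity condition a·f(n/b) = 30·(n/5)^6 = (30/15625)·n^6 ≤ c·f(n) holds with c = 30/15625 ≈ 0.00192 < 1. So this is Case 3: T(n) = Θ(f(n)) = Θ(n^6).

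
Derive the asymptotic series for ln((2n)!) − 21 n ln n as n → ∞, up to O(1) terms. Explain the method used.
ln((2n)!) − 21 n ln n = −19 n ln n + 2(ln 2 − 1) n + (1/2) ln(2π·2n) + O(1/n)

Stirling: ln((2n)!) = 2n ln(2n) − 2n + (1/2) ln(2π·2n) + O(1/n).
Expand 2n ln(2n) = 2n (ln n + ln 2) = 2n ln n + 2n ln 2.
Subtract 21n ln n: leading term is (2 − 21) n ln n = −19 n ln n. The next term is 2n ln 2 − 2n = 2(ln 2 − 1) n. Then the (1/2) ln(2π·2n) correction.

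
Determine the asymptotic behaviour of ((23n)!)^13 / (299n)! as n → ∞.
((23n)!)^13/(299n)! ~ ((2π·23n)^(12/2) / sqrt(13)) · 13^(−13·23n)  →  0

Write N = 23n. Stirling: N! ~ sqrt(2π N)(N/e)^N and (13N)! ~ sqrt(2π·13N)·(13N/e)^(13N).
  (N!)^13/(13N)! ~ (2π N)^(13/2) (N/e)^(13N) / [sqrt(2π·13N) (13N/e)^(13N)]
     = (2π N)^(13/2) / sqrt(2π·13N) · (N/(13N))^(13N)
     = (2π N)^((13−1)/2) / sqrt(13) · 13^(−13N).
Since 13^13 > 1, the factor 13^(−13N) decays exponentially, so the ratio → 0. Substituting N = 23n gives the stated form.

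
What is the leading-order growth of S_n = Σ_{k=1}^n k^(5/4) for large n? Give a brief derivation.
S_n ~ (4/9) · n^(9/4)

Integral comparison: Σ_{k=1}^n k^(5/4) = ∫_0^n x^(5/4) dx + O(n^(5/4)). The integral is n^(1 + 5/4) / (1 + 5/4) = n^((5+4)/4) / ((5+4)/4) = (4/9) · n^(9/4).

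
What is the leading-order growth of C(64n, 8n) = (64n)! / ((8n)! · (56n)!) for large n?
C(64n, 8n) ~ (16777216/823543)^(8n) · sqrt(4/(7π·8n))

Write N = 8n. Apply Stirling to each factorial:
  (8N)! ~ sqrt(2π·8N) · (8N/e)^(8N),
  N! ~ sqrt(2π N) · (N/e)^N,
  (7N)! ~ sqrt(2π·7N) · (7N/e)^(7N).
The exponential factors combine to (8N)^(8N) / (N^N · (7N)^(7N)) = 8^(8N)/7^(7N) = (8^8/7^7)^N = (16777216/823543)^N.
The square-root prefactors combine to sqrt(2π·8N) / (sqrt(2π N)·sqrt(2π·7N)) = sqrt(8 / (2π·7·N)) = sqrt(4/(7π·8n)).
Substituting N = 8n: C(64n, 8n) ~ (16777216/823543)^(8n) · sqrt(4/(7π·8n)).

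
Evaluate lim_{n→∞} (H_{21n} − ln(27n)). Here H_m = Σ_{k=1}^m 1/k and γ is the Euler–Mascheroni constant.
lim = ln(7/9) + γ

By Euler-Maclaurin, H_m = ln m + γ + O(1/m). So
  H_{21n} − ln(27n) = ln(21n) + γ − ln(27n) + O(1/n)
                       = ln(21/27) + γ + O(1/n).
Hence the limit is ln(21/27) + γ (= ln(7/9)).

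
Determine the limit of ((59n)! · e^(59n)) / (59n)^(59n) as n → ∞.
lim = ∞

Stirling: (59n)! ~ sqrt(2π·59n) · (59n/e)^(59n). Hence
  (59n)! · e^(59n) / (59n)^(59n) ~ sqrt(2π·59n) = sqrt(2π·59) · sqrt(n) → ∞.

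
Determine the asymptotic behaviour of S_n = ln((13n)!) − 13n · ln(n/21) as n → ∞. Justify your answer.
S_n ~ 13n · (ln 273 − 1) + O(ln n)

Stirling: ln((13n)!) = 13n ln(13n) − 13n + O(ln n).
  S_n = 13n ln(13n) − 13n − 13n ln(n/21) + O(ln n)
      = 13n ln(13n) − 13n ln n + 13n ln 21 − 13n + O(ln n)
      = 13n ln 13 + 13n ln 21 − 13n + O(ln n)
      = 13n (ln 273 − 1) + O(ln n).
Numerically ln(273) − 1 ≈ 4.6095.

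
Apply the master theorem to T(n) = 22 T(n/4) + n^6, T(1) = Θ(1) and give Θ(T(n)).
T(n) = Θ(n^6)

log_4 22 ≈ 2.230. f(n) = n^6 dominates n^(log_4 22) since 6 > 2.230, and the regularity condition a·f(n/b) = 22·(n/4)^6 = (22/4096)·n^6 ≤ c·f(n) holds with c = 22/4096 ≈ 0.00537 < 1. So this is Case 3: T(n) = Θ(f(n)) = Θ(n^6).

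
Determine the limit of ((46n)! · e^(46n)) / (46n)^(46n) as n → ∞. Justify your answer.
lim = ∞

Stirling: (46n)! ~ sqrt(2π·46n) · (46n/e)^(46n). Hence
  (46n)! · e^(46n) / (46n)^(46n) ~ sqrt(2π·46n) = sqrt(2π·46) · sqrt(n) → ∞.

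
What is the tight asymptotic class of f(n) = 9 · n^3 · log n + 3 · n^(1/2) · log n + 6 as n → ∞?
f(n) ∈ Θ(n^3 · log n)

Compare the terms by growth order. For large n, n^a · (log n)^b dominates n^a' · (log n)^b' iff a > a', or (a = a' and b > b'). Ranking the 3 terms shows the dominant one is 9 · n^3 · log n. Hence f(n) ∈ Θ(n^3 · log n).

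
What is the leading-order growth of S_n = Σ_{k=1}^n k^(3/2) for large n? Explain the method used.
S_n ~ (2/5) · n^(5/2)

Integral comparison: Σ_{k=1}^n k^(3/2) = ∫_0^n x^(3/2) dx + O(n^(3/2)). The integral is n^(1 + 3/2) / (1 + 3/2) = n^((3+2)/2) / ((3+2)/2) = (2/5) · n^(5/2).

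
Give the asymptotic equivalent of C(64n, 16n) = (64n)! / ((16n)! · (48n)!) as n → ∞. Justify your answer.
C(64n, 16n) ~ (256/27)^(16n) · sqrt(2/(3π·16n))

Write N = 16n. Apply Stirling to each factorial:
  (4N)! ~ sqrt(2π·4N) · (4N/e)^(4N),
  N! ~ sqrt(2π N) · (N/e)^N,
  (3N)! ~ sqrt(2π·3N) · (3N/e)^(3N).
The exponential factors combine to (4N)^(4N) / (N^N · (3N)^(3N)) = 4^(4N)/3^(3N) = (4^4/3^3)^N = (256/27)^N.
The square-root prefactors combine to sqrt(2π·4N) / (sqrt(2π N)·sqrt(2π·3N)) = sqrt(4 / (2π·3·N)) = sqrt(2/(3π·16n)).
Substituting N = 16n: C(64n, 16n) ~ (256/27)^(16n) · sqrt(2/(3π·16n)).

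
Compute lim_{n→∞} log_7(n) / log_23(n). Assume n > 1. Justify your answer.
lim = ln(23) / ln(7) = log_7(23)

Change of base: log_7(n) = ln n / ln 7 and log_23(n) = ln n / ln 23. The ratio is (ln n / ln 7) · (ln 23 / ln n) = ln 23 / ln 7, a constant independent of n. So the limit is ln 23 / ln 7 = log_7(23).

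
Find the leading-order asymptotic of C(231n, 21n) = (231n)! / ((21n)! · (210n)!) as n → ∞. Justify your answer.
C(231n, 21n) ~ (285311670611/10000000000)^(21n) · sqrt(11/(20π·21n))

Write N = 21n. Apply Stirling to each factorial:
  (11N)! ~ sqrt(2π·11N) · (11N/e)^(11N),
  N! ~ sqrt(2π N) · (N/e)^N,
  (10N)! ~ sqrt(2π·10N) · (10N/e)^(10N).
The exponential factors combine to (11N)^(11N) / (N^N · (10N)^(10N)) = 11^(11N)/10^(10N) = (11^11/10^10)^N = (285311670611/10000000000)^N.
The square-root prefactors combine to sqrt(2π·11N) / (sqrt(2π N)·sqrt(2π·10N)) = sqrt(11 / (2π·10·N)) = sqrt(11/(20π·21n)).
Substituting N = 21n: C(231n, 21n) ~ (285311670611/10000000000)^(21n) · sqrt(11/(20π·21n)).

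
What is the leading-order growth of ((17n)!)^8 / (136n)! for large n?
((17n)!)^8/(136n)! ~ ((2π·17n)^(7/2) / sqrt(8)) · 8^(−8·17n)  →  0

Write N = 17n. Stirling: N! ~ sqrt(2π N)(N/e)^N and (8N)! ~ sqrt(2π·8N)·(8N/e)^(8N).
  (N!)^8/(8N)! ~ (2π N)^(8/2) (N/e)^(8N) / [sqrt(2π·8N) (8N/e)^(8N)]
     = (2π N)^(8/2) / sqrt(2π·8N) · (N/(8N))^(8N)
     = (2π N)^((8−1)/2) / sqrt(8) · 8^(−8N).
Since 8^8 > 1, the factor 8^(−8N) decays exponentially, so the ratio → 0. Substituting N = 17n gives the stated form.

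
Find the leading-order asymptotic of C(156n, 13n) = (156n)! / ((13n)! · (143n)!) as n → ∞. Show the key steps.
C(156n, 13n) ~ (8916100448256/285311670611)^(13n) · sqrt(6/(11π·13n))

Write N = 13n. Apply Stirling to each factorial:
  (12N)! ~ sqrt(2π·12N) · (12N/e)^(12N),
  N! ~ sqrt(2π N) · (N/e)^N,
  (11N)! ~ sqrt(2π·11N) · (11N/e)^(11N).
The exponential factors combine to (12N)^(12N) / (N^N · (11N)^(11N)) = 12^(12N)/11^(11N) = (12^12/11^11)^N = (8916100448256/285311670611)^N.
The square-root prefactors combine to sqrt(2π·12N) / (sqrt(2π N)·sqrt(2π·11N)) = sqrt(12 / (2π·11·N)) = sqrt(6/(11π·13n)).
Substituting N = 13n: C(156n, 13n) ~ (8916100448256/285311670611)^(13n) · sqrt(6/(11π·13n)).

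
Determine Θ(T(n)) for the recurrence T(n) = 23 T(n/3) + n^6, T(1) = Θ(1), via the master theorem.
T(n) = Θ(n^6)

log_3 23 ≈ 2.854. f(n) = n^6 dominates n^(log_3 23) since 6 > 2.854, and the regularity condition a·f(n/b) = 23·(n/3)^6 = (23/729)·n^6 ≤ c·f(n) holds with c = 23/729 ≈ 0.0316 < 1. So this is Case 3: T(n) = Θ(f(n)) = Θ(n^6).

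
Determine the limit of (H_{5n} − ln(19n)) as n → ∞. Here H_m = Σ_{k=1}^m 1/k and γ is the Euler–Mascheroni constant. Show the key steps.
lim = ln(5/19) + γ

By Euler-Maclaurin, H_m = ln m + γ + O(1/m). So
  H_{5n} − ln(19n) = ln(5n) + γ − ln(19n) + O(1/n)
                       = ln(5/19) + γ + O(1/n).
Hence the limit is ln(5/19) + γ.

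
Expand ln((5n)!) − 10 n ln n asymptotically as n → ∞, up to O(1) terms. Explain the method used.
ln((5n)!) − 10 n ln n = −5 n ln n + 5(ln 5 − 1) n + (1/2) ln(2π·5n) + O(1/n)

Stirling: ln((5n)!) = 5n ln(5n) − 5n + (1/2) ln(2π·5n) + O(1/n).
Expand 5n ln(5n) = 5n (ln n + ln 5) = 5n ln n + 5n ln 5.
Subtract 10n ln n: leading term is (5 − 10) n ln n = −5 n ln n. The next term is 5n ln 5 − 5n = 5(ln 5 − 1) n. Then the (1/2) ln(2π·5n) correction.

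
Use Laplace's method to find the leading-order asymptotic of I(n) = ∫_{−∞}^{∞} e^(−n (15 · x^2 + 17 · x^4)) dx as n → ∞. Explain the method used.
I(n) ~ sqrt(π/(15n))

φ(x) = 15 · x^2 + 17 · x^4 has its unique global minimum at x* = 0 (since φ'(x) = 30x + 68x^3 = 0 only at x = 0 for real x with both coefficients positive, and φ → ∞ as |x| → ∞). At x* = 0, φ(0) = 0 and φ''(0) = 30. Laplace's method then gives
  I(n) ~ sqrt(2π / (n · φ''(0))) · e^(−n φ(0)) = sqrt(2π / (30n)) = sqrt(π/(15n)).
The 17 · x^4 term contributes only at subleading order (an O(1/n) relative correction).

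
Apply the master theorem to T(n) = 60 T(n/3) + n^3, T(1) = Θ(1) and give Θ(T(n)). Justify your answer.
T(n) = Θ(n^(log_3 60))

Master theorem: compare f(n) = n^3 to n^(log_3 60) where log_3 60 ≈ 3.727. Since 3 < log_3 60, we have f(n) = O(n^(log_3 60 − ε)) for some ε > 0 — Case 1. Hence T(n) = Θ(n^(log_3 60)).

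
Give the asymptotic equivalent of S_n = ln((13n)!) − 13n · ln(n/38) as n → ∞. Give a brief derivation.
S_n ~ 13n · (ln 494 − 1) + O(ln n)

Stirling: ln((13n)!) = 13n ln(13n) − 13n + O(ln n).
  S_n = 13n ln(13n) − 13n − 13n ln(n/38) + O(ln n)
      = 13n ln(13n) − 13n ln n + 13n ln 38 − 13n + O(ln n)
      = 13n ln 13 + 13n ln 38 − 13n + O(ln n)
      = 13n (ln 494 − 1) + O(ln n).
Numerically ln(494) − 1 ≈ 5.2025.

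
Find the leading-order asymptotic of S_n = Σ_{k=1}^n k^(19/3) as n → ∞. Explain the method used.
S_n ~ (3/22) · n^(22/3)

Integral comparison: Σ_{k=1}^n k^(19/3) = ∫_0^n x^(19/3) dx + O(n^(19/3)). The integral is n^(1 + 19/3) / (1 + 19/3) = n^((19+3)/3) / ((19+3)/3) = (3/22) · n^(22/3).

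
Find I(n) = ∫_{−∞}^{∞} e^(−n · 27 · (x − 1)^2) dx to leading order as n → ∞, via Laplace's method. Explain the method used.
I(n) = sqrt(π/(27n))

Here φ(x) = 27 · (x − 1)^2 has its unique minimum at x* = 1 with φ(x*) = 0 and φ''(x*) = 54. Laplace's method gives
  I(n) ~ e^(−n φ(x*)) · sqrt(2π / (n · φ''(x*))) = sqrt(2π / (54n)) = sqrt(π/(27n)).
This is exact: substituting u = (x − 1)·sqrt(27n) gives I(n) = (1/sqrt(27n)) ∫_{−∞}^{∞} e^(−u^2) du = sqrt(π/(27n)).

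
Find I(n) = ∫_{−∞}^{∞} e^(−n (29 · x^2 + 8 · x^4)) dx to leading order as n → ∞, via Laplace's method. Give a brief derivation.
I(n) ~ sqrt(π/(29n))

φ(x) = 29 · x^2 + 8 · x^4 has its unique global minimum at x* = 0 (since φ'(x) = 58x + 32x^3 = 0 only at x = 0 for real x with both coefficients positive, and φ → ∞ as |x| → ∞). At x* = 0, φ(0) = 0 and φ''(0) = 58. Laplace's method then gives
  I(n) ~ sqrt(2π / (n · φ''(0))) · e^(−n φ(0)) = sqrt(2π / (58n)) = sqrt(π/(29n)).
The 8 · x^4 term contributes only at subleading order (an O(1/n) relative correction).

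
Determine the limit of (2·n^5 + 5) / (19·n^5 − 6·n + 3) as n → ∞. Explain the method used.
lim = 2/19

For large n the leading n^5 terms dominate both numerator and denominator. Dividing top and bottom by n^5, every other term tends to 0, leaving 2/19.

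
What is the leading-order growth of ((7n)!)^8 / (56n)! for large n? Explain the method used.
((7n)!)^8/(56n)! ~ ((2π·7n)^(7/2) / sqrt(8)) · 8^(−8·7n)  →  0

Write N = 7n. Stirling: N! ~ sqrt(2π N)(N/e)^N and (8N)! ~ sqrt(2π·8N)·(8N/e)^(8N).
  (N!)^8/(8N)! ~ (2π N)^(8/2) (N/e)^(8N) / [sqrt(2π·8N) (8N/e)^(8N)]
     = (2π N)^(8/2) / sqrt(2π·8N) · (N/(8N))^(8N)
     = (2π N)^((8−1)/2) / sqrt(8) · 8^(−8N).
Since 8^8 > 1, the factor 8^(−8N) decays exponentially, so the ratio → 0. Substituting N = 7n gives the stated form.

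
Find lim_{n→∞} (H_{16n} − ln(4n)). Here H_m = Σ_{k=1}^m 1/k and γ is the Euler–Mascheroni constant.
lim = ln 4 + γ

By Euler-Maclaurin, H_m = ln m + γ + O(1/m). So
  H_{16n} − ln(4n) = ln(16n) + γ − ln(4n) + O(1/n)
                       = ln(16/4) + γ + O(1/n).
Hence the limit is ln(16/4) + γ (= ln 4).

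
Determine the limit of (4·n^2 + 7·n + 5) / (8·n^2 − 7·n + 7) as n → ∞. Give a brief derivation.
lim = 4/8 = 1/2

For large n the leading n^2 terms dominate both numerator and denominator. Dividing top and bottom by n^2, every other term tends to 0, leaving 4/8 = 1/2.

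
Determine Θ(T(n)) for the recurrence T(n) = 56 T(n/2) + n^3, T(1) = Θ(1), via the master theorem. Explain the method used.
T(n) = Θ(n^(log_2 56))

Master theorem: compare f(n) = n^3 to n^(log_2 56) where log_2 56 ≈ 5.807. Since 3 < log_2 56, we have f(n) = O(n^(log_2 56 − ε)) for some ε > 0 — Case 1. Hence T(n) = Θ(n^(log_2 56)).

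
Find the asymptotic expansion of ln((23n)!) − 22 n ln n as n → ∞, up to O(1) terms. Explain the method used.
ln((23n)!) − 22 n ln n = n ln n + 23(ln 23 − 1) n + (1/2) ln(2π·23n) + O(1/n)

Stirling: ln((23n)!) = 23n ln(23n) − 23n + (1/2) ln(2π·23n) + O(1/n).
Expand 23n ln(23n) = 23n (ln n + ln 23) = 23n ln n + 23n ln 23.
Subtract 22n ln n: leading term is (23 − 22) n ln n = n ln n. The next term is 23n ln 23 − 23n = 23(ln 23 − 1) n. Then the (1/2) ln(2π·23n) correction.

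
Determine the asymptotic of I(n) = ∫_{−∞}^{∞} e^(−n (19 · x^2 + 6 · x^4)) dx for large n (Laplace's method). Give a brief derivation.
I(n) ~ sqrt(π/(19n))

φ(x) = 19 · x^2 + 6 · x^4 has its unique global minimum at x* = 0 (since φ'(x) = 38x + 24x^3 = 0 only at x = 0 for real x with both coefficients positive, and φ → ∞ as |x| → ∞). At x* = 0, φ(0) = 0 and φ''(0) = 38. Laplace's method then gives
  I(n) ~ sqrt(2π / (n · φ''(0))) · e^(−n φ(0)) = sqrt(2π / (38n)) = sqrt(π/(19n)).
The 6 · x^4 term contributes only at subleading order (an O(1/n) relative correction).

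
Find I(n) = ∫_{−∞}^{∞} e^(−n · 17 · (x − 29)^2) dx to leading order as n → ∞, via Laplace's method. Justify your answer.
I(n) = sqrt(π/(17n))

Here φ(x) = 17 · (x − 29)^2 has its unique minimum at x* = 29 with φ(x*) = 0 and φ''(x*) = 34. Laplace's method gives
  I(n) ~ e^(−n φ(x*)) · sqrt(2π / (n · φ''(x*))) = sqrt(2π / (34n)) = sqrt(π/(17n)).
This is exact: substituting u = (x − 29)·sqrt(17n) gives I(n) = (1/sqrt(17n)) ∫_{−∞}^{∞} e^(−u^2) du = sqrt(π/(17n)).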